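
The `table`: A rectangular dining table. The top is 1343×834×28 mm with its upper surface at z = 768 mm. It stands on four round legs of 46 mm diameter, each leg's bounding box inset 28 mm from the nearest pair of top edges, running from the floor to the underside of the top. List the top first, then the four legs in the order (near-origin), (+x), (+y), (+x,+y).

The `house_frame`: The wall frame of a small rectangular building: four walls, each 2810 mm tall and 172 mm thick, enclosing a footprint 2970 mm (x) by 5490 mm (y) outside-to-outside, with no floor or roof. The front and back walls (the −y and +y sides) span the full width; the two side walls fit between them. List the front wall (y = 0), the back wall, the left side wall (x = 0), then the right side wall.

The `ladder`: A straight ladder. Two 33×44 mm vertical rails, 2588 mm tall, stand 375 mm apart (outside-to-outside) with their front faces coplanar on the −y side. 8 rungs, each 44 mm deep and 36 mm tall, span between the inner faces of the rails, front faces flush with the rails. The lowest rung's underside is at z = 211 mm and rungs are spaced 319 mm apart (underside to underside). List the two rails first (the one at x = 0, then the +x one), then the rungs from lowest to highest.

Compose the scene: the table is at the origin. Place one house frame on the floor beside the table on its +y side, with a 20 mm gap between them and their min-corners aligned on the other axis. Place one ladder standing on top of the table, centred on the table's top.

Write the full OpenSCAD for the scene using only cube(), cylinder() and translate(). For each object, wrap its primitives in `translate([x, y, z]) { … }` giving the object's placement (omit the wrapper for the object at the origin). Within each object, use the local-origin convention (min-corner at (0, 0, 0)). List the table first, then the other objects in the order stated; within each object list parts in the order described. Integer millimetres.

translate([0, 0, 740]) cube([1343, 834, 28]);
translate([51, 51, 0]) cylinder(h = 740, r = 23);
translate([1292, 51, 0]) cylinder(h = 740, r = 23);
translate([51, 783, 0]) cylinder(h = 740, r = 23);
translate([1292, 783, 0]) cylinder(h = 740, r = 23);
translate([0, 854, 0]) {
  cube([2970, 172, 2810]);
  translate([0, 5318, 0]) cube([2970, 172, 2810]);
  translate([0, 172, 0]) cube([172, 5146, 2810]);
  translate([2798, 172, 0]) cube([172, 5146, 2810]);
}
translate([484, 395, 768]) {
  cube([33, 44, 2588]);
  translate([342, 0, 0]) cube([33, 44, 2588]);
  translate([33, 0, 211]) cube([309, 44, 36]);
  translate([33, 0, 530]) cube([309, 44, 36]);
  translate([33, 0, 849]) cube([309, 44, 36]);
  translate([33, 0, 1168]) cube([309, 44, 36]);
  translate([33, 0, 1487]) cube([309, 44, 36]);
  translate([33, 0, 1806]) cube([309, 44, 36]);
  translate([33, 0, 2125]) cube([309, 44, 36]);
  translate([33, 0, 2444]) cube([309, 44, 36]);
}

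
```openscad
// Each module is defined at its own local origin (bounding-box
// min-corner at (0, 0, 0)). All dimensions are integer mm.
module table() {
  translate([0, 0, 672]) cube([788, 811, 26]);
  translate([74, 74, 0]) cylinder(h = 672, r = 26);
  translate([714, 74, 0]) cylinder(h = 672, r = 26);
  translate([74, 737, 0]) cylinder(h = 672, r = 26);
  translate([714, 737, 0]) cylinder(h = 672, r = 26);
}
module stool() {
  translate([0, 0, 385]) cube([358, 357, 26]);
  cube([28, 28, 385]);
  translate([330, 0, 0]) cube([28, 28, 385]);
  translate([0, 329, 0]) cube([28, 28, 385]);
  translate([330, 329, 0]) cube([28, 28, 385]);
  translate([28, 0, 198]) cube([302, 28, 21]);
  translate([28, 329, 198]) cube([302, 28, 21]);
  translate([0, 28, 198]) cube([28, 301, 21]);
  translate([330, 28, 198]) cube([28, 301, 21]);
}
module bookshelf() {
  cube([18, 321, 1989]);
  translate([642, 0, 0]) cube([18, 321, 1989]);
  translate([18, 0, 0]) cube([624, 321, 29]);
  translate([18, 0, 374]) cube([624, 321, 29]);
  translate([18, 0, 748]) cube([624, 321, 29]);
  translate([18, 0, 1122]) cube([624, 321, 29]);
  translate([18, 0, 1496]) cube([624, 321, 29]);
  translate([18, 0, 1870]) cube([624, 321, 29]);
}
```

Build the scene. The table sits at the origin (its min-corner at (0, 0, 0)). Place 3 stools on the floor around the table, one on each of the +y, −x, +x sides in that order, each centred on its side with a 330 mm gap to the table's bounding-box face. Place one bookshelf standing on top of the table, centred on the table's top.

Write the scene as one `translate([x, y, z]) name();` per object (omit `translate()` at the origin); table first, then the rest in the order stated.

table();
translate([215, 1141, 0]) stool();
translate([-688, 227, 0]) stool();
translate([1118, 227, 0]) stool();
translate([64, 245, 698]) bookshelf();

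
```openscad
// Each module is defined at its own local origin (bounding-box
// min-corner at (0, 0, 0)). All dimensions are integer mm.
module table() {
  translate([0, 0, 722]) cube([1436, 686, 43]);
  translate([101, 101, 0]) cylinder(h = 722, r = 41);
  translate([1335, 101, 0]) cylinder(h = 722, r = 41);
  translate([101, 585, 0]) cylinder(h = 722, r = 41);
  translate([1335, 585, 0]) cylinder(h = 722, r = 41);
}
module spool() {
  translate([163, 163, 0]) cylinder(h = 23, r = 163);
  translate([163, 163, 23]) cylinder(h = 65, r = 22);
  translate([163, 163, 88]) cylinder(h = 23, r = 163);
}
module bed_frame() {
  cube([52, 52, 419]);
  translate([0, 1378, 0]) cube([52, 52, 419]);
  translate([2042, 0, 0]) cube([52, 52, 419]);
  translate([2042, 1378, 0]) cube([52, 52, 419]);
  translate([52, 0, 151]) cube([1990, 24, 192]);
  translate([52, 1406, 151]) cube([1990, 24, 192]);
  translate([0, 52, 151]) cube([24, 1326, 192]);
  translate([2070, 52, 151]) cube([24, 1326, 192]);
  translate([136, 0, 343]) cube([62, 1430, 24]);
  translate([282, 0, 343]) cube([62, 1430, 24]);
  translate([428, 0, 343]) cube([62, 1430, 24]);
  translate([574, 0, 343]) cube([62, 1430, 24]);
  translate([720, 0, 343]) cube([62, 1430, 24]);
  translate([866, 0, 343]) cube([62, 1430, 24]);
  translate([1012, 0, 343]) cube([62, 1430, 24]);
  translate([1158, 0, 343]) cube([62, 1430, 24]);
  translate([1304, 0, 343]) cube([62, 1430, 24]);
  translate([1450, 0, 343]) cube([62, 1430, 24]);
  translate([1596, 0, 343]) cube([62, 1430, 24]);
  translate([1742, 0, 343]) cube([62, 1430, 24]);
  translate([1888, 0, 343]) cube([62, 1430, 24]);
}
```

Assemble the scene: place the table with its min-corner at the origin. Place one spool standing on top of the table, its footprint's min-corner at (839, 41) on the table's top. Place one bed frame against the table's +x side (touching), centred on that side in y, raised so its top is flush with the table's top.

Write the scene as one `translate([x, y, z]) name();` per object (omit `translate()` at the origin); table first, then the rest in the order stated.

table();
translate([839, 41, 765]) spool();
translate([1436, -372, 346]) bed_frame();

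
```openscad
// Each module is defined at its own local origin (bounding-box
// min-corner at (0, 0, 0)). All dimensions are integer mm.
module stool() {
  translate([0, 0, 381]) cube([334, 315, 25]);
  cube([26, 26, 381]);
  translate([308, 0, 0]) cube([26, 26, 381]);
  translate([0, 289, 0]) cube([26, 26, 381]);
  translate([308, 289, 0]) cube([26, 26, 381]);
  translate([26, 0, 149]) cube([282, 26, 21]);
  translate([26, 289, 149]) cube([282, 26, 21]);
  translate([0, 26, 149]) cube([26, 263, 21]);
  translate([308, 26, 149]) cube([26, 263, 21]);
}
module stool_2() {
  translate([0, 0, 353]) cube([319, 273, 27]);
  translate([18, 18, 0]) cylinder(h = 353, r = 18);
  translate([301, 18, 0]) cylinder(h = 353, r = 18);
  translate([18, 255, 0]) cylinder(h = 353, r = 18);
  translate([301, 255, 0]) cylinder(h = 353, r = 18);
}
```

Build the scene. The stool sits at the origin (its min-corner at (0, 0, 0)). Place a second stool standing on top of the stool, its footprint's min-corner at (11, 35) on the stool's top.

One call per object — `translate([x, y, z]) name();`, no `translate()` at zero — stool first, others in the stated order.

stool();
translate([11, 35, 406]) stool_2();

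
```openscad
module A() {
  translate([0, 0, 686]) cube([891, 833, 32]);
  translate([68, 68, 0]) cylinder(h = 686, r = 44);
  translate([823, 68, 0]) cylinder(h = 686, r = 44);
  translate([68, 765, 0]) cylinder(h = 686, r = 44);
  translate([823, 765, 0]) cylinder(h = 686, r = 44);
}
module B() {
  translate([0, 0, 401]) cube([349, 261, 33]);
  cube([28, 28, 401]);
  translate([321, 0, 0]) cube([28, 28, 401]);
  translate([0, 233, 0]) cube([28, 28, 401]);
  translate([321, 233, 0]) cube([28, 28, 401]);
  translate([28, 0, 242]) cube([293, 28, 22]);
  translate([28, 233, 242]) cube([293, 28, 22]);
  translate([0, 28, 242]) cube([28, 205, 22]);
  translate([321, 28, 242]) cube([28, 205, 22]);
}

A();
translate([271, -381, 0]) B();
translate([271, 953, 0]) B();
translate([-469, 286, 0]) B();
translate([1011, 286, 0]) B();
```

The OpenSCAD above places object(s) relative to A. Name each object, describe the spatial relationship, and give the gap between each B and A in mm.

Each stool's nearest face is 120 mm from the table's bounding box.

A is a table. B is a stool. Four stools sit around the table at the −y, +y, −x, +x sides. The gap between each stool and the table is 120 mm.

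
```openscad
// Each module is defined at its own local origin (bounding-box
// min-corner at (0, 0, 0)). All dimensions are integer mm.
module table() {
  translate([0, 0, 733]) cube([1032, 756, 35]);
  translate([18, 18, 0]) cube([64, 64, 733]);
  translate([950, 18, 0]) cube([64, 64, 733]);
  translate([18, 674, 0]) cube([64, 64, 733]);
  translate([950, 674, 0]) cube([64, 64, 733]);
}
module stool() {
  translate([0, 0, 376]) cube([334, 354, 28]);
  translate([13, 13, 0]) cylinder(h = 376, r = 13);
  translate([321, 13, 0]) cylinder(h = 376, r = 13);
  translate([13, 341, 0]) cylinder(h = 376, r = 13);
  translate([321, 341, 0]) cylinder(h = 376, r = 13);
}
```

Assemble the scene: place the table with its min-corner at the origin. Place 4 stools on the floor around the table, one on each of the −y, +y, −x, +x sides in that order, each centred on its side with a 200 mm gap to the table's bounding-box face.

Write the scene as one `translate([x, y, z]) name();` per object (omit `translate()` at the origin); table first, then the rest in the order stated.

table();
translate([349, -554, 0]) stool();
translate([349, 956, 0]) stool();
translate([-534, 201, 0]) stool();
translate([1232, 201, 0]) stool();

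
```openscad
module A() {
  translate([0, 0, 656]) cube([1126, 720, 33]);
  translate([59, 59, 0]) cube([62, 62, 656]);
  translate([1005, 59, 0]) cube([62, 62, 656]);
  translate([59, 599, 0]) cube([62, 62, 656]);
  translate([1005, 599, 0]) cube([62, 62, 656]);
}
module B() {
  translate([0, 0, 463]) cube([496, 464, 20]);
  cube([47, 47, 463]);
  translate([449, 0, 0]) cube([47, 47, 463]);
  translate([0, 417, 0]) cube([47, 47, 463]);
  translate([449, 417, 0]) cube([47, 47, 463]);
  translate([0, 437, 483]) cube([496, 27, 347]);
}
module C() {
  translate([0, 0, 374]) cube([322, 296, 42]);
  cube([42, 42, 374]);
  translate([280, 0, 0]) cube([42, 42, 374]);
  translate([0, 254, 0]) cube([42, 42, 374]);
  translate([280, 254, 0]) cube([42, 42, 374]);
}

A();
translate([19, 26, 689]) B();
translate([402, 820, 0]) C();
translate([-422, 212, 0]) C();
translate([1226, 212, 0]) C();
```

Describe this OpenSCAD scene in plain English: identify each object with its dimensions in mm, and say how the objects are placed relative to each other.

A is a table: top 1126 mm (x) × 720 mm (y), 33 mm thick, upper face at z = 689 mm, on four 62×62 mm square legs, each inset 59 mm from the nearest pair of top edges, running from z = 0 to the bottom of the top.

B is a chair. The seat is a 496×464×20 mm slab with its top at z = 483 mm, on four 47×47 mm corner legs (flush with the seat edges, standing on z = 0). A flat backrest 27 mm thick, 347 mm tall, spans the full seat width and rises from the seat top along its +y edge, rear face flush with the rear of the seat.

C is a simple wooden stool: a rectangular seat 322 mm (x) by 296 mm (y), 42 mm thick, top face at z = 416 mm, on four square legs, each 42×42 mm in cross-section. The legs rest on z = 0, each flush with a corner of the seat.

The chair is on top of the table. Three stools sit around the table at the +y, −x, +x sides.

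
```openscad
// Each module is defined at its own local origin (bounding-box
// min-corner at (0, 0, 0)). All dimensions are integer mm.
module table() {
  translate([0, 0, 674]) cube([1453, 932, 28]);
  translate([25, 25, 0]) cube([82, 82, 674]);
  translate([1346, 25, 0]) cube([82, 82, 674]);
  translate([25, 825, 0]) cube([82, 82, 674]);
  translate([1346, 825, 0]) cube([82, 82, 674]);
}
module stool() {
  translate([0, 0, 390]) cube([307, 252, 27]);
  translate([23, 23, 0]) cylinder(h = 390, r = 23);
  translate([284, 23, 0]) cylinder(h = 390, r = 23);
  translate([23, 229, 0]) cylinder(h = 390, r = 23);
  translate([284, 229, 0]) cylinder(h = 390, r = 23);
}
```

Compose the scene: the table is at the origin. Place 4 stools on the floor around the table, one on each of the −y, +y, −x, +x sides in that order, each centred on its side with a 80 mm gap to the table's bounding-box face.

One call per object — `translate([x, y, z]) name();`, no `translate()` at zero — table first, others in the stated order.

table();
translate([573, -332, 0]) stool();
translate([573, 1012, 0]) stool();
translate([-387, 340, 0]) stool();
translate([1533, 340, 0]) stool();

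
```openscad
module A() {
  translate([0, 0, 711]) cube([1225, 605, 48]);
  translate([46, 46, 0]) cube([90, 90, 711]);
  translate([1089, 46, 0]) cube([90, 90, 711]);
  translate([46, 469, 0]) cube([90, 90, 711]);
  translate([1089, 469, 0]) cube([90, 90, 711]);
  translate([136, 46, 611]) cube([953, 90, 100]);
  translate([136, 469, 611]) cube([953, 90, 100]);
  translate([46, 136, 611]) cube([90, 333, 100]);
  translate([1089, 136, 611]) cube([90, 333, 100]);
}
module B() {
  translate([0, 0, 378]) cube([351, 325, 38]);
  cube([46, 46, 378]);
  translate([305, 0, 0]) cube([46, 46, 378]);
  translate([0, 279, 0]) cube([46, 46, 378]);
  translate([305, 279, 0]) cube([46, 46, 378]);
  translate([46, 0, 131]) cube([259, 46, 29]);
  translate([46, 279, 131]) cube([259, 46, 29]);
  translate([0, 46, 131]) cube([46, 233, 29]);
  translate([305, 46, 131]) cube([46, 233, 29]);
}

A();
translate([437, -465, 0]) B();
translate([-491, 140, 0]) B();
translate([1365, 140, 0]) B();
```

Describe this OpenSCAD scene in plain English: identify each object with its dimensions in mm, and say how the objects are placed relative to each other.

A is a rectangular dining table. The top is 1225×605×48 mm with its upper surface at z = 759 mm. It stands on four 90×90 mm square legs, each inset 46 mm from the nearest pair of top edges, running from the floor to the underside of the top. Four apron rails, 90 mm thick and 100 mm tall, run between adjacent legs with their top edges flush with the underside of the top and their outer faces flush with the legs' outer faces.

B is a simple wooden stool: a rectangular seat 351 mm (x) by 325 mm (y), 38 mm thick, top face at z = 416 mm, on four square legs, each 46×46 mm in cross-section. The legs rest on z = 0, each flush with a corner of the seat. Four stretchers, 46 mm wide and 29 mm tall, connect adjacent legs with their undersides at z = 131 mm, each running between the inner faces of the legs it joins and aligned with the legs' outer faces on the other axis.

Three stools sit around the table at the −y, −x, +x sides.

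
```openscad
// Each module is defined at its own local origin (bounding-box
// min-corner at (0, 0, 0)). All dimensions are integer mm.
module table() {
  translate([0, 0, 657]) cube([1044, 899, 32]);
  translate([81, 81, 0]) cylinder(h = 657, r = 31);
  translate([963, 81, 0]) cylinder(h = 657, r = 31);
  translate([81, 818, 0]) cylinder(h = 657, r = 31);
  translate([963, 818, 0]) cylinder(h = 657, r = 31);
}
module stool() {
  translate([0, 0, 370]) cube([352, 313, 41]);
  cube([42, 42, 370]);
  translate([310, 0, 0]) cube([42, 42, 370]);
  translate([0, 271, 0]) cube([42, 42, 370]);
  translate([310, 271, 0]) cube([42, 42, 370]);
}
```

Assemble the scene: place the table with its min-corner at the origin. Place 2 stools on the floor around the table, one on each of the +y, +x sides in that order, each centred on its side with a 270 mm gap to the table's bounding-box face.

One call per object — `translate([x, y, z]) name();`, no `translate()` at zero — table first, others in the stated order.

table();
translate([346, 1169, 0]) stool();
translate([1314, 293, 0]) stool();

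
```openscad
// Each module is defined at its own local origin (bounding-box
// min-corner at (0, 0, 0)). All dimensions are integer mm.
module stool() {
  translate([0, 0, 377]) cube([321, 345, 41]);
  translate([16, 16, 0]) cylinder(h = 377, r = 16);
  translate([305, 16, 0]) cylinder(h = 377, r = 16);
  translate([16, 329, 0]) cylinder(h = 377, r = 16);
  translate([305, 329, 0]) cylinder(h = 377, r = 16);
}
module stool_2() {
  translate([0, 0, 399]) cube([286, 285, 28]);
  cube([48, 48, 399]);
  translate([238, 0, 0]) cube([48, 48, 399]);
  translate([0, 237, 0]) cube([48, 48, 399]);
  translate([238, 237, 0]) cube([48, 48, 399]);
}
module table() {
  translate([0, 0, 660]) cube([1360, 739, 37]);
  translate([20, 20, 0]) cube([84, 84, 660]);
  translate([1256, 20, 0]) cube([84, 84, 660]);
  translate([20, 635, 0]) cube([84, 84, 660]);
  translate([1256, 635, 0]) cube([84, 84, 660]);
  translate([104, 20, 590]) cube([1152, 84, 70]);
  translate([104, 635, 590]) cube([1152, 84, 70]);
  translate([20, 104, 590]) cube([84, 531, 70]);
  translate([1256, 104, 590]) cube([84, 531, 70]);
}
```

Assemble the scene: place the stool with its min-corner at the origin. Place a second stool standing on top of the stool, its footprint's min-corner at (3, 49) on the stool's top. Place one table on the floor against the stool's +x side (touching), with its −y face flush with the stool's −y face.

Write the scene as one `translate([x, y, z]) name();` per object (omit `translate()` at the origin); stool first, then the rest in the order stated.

stool();
translate([3, 49, 418]) stool_2();
translate([321, 0, 0]) table();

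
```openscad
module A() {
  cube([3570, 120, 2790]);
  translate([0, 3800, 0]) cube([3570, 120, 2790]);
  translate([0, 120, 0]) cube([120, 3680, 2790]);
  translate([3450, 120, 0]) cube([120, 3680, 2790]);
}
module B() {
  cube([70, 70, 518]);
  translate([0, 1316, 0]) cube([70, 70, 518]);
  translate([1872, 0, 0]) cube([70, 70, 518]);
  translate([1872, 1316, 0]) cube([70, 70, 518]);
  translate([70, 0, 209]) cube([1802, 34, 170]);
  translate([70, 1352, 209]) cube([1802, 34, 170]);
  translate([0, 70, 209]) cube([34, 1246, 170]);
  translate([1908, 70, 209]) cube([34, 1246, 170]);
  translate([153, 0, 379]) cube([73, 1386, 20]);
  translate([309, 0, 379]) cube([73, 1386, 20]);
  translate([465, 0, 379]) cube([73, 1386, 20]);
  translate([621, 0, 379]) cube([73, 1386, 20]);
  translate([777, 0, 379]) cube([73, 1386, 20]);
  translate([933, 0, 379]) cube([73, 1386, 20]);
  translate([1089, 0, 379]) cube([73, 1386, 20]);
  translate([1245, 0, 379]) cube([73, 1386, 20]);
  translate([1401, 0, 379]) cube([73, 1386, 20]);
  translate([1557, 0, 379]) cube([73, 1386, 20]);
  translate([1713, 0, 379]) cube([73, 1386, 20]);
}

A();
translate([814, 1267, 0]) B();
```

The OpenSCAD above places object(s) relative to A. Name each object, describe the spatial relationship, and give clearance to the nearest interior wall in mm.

A is a house frame. B is a bed frame. The bed frame sits inside the house frame, centred. The clearance to the nearest interior wall is 694 mm.

Clearances: x = 694, y = 1147; minimum 694 mm.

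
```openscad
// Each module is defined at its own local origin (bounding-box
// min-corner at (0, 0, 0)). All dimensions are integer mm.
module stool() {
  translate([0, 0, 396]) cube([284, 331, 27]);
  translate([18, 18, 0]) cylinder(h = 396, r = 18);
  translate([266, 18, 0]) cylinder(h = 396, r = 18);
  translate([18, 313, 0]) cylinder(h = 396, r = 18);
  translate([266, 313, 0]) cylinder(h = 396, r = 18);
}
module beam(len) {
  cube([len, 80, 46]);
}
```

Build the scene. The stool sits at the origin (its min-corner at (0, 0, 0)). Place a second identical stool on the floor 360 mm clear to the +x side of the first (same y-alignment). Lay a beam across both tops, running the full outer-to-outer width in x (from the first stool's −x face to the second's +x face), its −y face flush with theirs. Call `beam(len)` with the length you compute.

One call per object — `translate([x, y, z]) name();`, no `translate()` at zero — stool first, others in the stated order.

stool();
translate([644, 0, 0]) stool();
translate([0, 0, 423]) beam(928);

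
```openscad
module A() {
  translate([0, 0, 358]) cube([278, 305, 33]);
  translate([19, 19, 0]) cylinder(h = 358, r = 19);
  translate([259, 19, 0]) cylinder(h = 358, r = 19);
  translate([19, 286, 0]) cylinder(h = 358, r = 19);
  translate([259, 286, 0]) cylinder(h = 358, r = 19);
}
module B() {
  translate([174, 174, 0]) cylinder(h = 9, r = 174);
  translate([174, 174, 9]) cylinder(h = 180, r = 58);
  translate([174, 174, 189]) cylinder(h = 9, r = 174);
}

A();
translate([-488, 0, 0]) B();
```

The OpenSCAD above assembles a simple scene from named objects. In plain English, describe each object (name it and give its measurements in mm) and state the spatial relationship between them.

A is a simple wooden stool: a rectangular seat 278 mm (x) by 305 mm (y), 33 mm thick, top face at z = 391 mm, on four round legs, each 38 mm in diameter. The legs rest on z = 0, each leg's axis is inset half a diameter from the nearest pair of seat edges (so the leg's bounding box is flush with the corner).

B is a spool: two coaxial disc flanges of radius 174 mm and thickness 9 mm, joined by a core cylinder of radius 58 mm and height 180 mm. The lower flange rests on z = 0 and the three cylinders share a vertical axis.

The spool is on the floor beside the stool on its −x side.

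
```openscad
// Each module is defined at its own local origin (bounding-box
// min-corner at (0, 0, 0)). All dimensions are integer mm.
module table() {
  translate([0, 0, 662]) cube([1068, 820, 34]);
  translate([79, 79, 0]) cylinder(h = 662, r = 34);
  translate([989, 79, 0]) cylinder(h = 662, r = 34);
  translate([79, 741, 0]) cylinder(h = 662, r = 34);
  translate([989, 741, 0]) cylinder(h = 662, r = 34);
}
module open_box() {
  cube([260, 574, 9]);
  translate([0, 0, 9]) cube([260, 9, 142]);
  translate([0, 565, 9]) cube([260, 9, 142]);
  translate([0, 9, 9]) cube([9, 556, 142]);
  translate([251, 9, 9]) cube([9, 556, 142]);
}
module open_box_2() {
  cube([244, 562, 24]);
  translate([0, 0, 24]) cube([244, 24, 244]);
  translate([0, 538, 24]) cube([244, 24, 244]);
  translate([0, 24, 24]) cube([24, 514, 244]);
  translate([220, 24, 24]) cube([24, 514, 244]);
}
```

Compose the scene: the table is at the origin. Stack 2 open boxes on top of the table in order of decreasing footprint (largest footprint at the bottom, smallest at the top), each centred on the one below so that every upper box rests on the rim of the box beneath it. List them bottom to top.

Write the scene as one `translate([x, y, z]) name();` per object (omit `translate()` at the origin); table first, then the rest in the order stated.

table();
translate([404, 123, 696]) open_box();
translate([412, 129, 847]) open_box_2();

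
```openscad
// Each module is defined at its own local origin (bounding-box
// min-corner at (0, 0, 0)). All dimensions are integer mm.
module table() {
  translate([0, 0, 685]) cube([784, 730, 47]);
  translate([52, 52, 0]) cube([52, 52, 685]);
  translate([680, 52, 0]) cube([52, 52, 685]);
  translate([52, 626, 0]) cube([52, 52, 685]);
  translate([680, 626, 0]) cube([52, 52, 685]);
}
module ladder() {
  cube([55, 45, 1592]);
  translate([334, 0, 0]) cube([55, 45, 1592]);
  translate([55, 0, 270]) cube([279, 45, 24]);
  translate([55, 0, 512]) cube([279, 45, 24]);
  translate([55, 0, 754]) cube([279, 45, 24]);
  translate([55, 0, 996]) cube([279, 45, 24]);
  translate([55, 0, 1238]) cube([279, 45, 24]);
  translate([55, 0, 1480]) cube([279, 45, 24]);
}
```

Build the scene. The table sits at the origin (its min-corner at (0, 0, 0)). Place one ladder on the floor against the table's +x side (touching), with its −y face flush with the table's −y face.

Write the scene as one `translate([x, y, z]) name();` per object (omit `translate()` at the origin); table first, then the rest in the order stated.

table();
translate([784, 0, 0]) ladder();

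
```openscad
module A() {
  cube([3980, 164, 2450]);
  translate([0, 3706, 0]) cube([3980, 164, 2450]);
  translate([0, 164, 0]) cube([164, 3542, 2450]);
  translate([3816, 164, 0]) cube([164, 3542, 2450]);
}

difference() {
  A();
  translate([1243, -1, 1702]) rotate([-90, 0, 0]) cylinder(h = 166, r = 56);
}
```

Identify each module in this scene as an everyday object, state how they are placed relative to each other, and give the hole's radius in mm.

A is a house frame. The house frame has a circular hole through its front wall. The hole's radius is 56 mm.

The subtracted cylinder has r = 56 mm.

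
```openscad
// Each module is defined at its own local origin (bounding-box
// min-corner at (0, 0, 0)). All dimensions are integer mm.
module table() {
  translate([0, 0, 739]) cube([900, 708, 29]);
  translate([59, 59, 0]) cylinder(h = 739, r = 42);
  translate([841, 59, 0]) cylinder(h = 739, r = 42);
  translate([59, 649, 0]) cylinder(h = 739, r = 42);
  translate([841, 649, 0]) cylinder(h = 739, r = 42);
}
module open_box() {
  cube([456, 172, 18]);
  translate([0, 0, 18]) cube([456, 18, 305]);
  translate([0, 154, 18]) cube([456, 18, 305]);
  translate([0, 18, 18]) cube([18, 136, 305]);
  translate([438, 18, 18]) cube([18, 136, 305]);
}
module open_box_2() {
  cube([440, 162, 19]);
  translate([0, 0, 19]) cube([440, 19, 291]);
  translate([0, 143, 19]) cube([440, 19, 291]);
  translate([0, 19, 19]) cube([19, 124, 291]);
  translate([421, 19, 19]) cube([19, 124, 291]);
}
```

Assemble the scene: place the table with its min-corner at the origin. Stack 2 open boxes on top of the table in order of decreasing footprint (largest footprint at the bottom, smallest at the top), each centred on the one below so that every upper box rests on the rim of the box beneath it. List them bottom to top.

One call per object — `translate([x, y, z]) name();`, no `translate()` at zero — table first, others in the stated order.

table();
translate([222, 268, 768]) open_box();
translate([230, 273, 1091]) open_box_2();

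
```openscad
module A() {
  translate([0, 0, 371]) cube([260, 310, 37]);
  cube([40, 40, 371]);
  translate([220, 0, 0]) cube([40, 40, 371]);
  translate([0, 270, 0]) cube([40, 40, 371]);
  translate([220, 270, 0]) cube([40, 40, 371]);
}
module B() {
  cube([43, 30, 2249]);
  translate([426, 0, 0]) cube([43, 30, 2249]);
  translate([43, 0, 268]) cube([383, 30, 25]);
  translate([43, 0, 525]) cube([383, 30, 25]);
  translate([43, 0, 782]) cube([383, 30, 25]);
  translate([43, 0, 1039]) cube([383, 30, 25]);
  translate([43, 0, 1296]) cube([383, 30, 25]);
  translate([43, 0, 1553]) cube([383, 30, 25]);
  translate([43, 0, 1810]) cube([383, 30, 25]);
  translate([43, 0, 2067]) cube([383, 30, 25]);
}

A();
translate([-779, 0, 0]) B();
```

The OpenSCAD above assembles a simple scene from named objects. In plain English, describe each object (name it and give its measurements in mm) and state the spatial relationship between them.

A is a four-legged stool. The seat is a 260×310×37 mm slab whose top surface is at z = 408 mm; four square legs, each 40×40 mm in cross-section, run from the floor (z = 0) to the underside of the seat, each flush with a corner of the seat.

B is a straight ladder. Two 43×30 mm vertical rails, 2249 mm tall, stand 469 mm apart (outside-to-outside) with their front faces coplanar on the −y side. 8 rungs, each 30 mm deep and 25 mm tall, span between the inner faces of the rails, front faces flush with the rails. The lowest rung's underside is at z = 268 mm and rungs are spaced 257 mm apart (underside to underside).

The ladder is on the floor beside the stool on its −x side.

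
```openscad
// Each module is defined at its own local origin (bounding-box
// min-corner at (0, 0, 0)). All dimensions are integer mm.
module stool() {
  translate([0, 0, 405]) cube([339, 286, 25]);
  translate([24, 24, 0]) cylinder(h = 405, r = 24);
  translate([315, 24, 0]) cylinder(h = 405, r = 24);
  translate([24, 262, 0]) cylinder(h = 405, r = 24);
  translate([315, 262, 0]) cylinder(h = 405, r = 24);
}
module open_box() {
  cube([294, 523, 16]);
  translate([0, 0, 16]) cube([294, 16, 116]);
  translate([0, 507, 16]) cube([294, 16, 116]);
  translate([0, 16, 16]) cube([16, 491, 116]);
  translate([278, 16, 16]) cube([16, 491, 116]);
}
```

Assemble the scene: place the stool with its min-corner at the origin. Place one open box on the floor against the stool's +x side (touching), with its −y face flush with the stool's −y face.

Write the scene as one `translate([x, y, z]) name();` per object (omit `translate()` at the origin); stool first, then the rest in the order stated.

stool();
translate([339, 0, 0]) open_box();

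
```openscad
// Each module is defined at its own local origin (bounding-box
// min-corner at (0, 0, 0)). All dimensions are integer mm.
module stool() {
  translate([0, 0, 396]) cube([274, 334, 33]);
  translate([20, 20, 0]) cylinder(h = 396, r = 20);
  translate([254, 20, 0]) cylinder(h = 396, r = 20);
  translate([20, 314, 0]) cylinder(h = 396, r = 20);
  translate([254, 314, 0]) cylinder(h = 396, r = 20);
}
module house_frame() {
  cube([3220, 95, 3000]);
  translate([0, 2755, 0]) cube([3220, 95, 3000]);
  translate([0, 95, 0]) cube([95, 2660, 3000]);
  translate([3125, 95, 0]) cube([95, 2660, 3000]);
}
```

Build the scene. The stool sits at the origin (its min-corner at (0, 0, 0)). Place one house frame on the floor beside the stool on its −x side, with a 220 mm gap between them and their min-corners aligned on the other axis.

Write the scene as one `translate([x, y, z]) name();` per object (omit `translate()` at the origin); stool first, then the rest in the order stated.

stool();
translate([-3440, 0, 0]) house_frame();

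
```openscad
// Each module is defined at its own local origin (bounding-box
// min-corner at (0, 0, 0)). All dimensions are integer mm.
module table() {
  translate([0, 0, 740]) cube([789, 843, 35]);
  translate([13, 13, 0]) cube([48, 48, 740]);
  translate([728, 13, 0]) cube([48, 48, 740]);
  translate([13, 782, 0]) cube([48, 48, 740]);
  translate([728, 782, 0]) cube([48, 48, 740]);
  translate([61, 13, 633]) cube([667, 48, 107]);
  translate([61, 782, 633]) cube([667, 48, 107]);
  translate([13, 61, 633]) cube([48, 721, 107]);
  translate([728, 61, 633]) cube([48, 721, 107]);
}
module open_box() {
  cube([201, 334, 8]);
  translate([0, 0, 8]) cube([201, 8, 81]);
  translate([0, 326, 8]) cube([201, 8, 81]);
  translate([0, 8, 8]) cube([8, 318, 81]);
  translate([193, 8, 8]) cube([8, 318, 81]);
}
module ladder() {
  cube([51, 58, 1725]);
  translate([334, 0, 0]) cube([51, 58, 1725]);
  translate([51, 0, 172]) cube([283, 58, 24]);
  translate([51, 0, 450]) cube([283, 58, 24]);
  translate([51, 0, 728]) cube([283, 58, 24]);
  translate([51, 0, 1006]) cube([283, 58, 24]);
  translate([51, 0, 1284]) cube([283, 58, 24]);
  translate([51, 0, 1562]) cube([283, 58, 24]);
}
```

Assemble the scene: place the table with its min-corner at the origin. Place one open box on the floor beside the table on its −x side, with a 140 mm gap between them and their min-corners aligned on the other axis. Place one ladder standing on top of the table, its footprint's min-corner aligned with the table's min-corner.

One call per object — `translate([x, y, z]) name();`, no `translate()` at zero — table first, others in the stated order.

table();
translate([-341, 0, 0]) open_box();
translate([0, 0, 775]) ladder();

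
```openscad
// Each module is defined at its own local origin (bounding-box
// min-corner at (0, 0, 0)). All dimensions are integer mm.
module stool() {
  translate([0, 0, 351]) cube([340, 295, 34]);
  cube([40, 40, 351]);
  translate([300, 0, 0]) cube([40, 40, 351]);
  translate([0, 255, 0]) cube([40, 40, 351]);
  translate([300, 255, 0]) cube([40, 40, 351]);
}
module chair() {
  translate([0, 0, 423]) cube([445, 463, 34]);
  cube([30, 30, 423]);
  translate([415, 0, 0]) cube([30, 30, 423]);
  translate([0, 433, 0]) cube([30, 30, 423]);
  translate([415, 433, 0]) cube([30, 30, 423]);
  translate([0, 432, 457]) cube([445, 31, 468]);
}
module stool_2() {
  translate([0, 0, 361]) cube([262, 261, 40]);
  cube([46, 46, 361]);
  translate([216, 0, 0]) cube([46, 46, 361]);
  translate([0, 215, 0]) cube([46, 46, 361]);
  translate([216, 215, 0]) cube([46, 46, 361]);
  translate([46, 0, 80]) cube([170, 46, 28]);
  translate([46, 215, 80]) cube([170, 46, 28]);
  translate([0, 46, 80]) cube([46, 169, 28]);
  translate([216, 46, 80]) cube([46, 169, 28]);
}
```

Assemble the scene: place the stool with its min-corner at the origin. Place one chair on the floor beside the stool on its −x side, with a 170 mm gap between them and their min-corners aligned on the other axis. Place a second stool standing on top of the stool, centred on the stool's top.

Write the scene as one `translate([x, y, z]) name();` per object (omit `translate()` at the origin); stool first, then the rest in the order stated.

stool();
translate([-615, 0, 0]) chair();
translate([39, 17, 385]) stool_2();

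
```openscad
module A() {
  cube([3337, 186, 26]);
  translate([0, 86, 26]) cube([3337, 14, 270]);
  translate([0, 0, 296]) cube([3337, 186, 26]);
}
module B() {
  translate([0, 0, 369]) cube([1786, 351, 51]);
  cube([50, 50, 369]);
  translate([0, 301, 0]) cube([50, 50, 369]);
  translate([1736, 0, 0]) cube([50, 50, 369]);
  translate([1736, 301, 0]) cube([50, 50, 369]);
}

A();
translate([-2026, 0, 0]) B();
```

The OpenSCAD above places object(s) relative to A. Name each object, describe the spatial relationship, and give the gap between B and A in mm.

The bench's nearest face is 240 mm from the I-beam's −x face.

A is an I-beam. B is a bench. The bench is on the floor beside the I-beam on its −x side. The gap between the bench and the I-beam is 240 mm.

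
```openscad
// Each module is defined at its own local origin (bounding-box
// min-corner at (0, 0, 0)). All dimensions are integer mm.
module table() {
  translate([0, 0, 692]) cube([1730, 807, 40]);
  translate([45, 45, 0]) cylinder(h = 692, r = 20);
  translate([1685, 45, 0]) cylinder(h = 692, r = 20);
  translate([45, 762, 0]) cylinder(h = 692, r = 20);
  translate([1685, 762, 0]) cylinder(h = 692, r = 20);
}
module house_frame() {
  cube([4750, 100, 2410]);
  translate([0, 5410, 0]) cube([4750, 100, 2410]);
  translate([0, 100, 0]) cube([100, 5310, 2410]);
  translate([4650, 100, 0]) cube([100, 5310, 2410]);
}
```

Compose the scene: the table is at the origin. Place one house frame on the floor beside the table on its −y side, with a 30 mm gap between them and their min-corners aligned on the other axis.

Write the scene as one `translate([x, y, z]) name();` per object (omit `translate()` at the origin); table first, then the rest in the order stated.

table();
translate([0, -5540, 0]) house_frame();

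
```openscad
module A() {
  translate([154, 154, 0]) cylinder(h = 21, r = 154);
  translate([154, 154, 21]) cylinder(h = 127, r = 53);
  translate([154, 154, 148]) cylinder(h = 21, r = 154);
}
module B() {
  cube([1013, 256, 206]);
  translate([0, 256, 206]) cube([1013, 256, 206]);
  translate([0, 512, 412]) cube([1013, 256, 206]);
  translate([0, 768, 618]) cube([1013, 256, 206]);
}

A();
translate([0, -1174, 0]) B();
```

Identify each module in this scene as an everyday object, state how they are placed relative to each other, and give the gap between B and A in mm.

The staircase's nearest face is 150 mm from the spool's −y face.

A is a spool. B is a staircase. The staircase is on the floor beside the spool on its −y side. The gap between the staircase and the spool is 150 mm.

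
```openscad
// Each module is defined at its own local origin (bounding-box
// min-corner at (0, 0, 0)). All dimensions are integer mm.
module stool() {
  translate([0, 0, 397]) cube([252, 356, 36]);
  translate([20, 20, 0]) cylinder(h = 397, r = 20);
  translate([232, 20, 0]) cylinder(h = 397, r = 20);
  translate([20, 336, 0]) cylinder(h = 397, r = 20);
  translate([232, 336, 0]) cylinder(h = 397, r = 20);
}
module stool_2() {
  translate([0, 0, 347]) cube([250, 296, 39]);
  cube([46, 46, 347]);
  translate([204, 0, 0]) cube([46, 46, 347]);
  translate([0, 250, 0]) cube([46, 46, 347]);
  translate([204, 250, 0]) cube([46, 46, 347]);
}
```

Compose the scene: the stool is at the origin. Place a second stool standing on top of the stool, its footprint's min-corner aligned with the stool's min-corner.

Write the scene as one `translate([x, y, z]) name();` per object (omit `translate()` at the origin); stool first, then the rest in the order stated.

stool();
translate([0, 0, 433]) stool_2();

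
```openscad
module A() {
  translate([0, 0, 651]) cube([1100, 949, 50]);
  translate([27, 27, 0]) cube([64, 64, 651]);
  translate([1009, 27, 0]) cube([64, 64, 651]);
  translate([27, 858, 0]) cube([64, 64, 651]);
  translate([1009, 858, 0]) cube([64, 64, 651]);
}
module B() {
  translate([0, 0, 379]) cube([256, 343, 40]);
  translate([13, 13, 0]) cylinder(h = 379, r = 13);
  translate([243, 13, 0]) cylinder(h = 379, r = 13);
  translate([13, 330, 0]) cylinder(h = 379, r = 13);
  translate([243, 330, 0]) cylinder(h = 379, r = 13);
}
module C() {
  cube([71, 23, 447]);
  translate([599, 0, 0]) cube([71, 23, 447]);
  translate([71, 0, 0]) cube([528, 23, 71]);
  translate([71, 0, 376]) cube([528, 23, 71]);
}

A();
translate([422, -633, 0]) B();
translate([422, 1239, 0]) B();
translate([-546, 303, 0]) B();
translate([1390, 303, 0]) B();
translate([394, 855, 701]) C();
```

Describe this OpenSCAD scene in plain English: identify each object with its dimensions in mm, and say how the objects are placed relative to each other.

A is a table with a 1100×949 mm rectangular top, 50 mm thick, top surface at z = 701 mm, supported by four 64×64 mm square legs, each inset 27 mm from the nearest pair of top edges, running from the floor.

B is a four-legged stool. The seat is 256×343 mm, 40 mm thick, top at z = 419 mm. It stands on four round legs, each 26 mm in diameter, from z = 0 to the seat underside, each leg's axis is inset half a diameter from the nearest pair of seat edges (so the leg's bounding box is flush with the corner).

C is a rectangular picture frame lying in the x–z plane (depth along y). The opening is 528 mm wide (x) by 305 mm tall (z), surrounded by a border 71 mm wide on all four sides. The frame is 23 mm deep and is made of two full-height vertical stiles with two horizontal rails fitted between them.

Four stools sit around the table at the −y, +y, −x, +x sides. The picture frame is on top of the table.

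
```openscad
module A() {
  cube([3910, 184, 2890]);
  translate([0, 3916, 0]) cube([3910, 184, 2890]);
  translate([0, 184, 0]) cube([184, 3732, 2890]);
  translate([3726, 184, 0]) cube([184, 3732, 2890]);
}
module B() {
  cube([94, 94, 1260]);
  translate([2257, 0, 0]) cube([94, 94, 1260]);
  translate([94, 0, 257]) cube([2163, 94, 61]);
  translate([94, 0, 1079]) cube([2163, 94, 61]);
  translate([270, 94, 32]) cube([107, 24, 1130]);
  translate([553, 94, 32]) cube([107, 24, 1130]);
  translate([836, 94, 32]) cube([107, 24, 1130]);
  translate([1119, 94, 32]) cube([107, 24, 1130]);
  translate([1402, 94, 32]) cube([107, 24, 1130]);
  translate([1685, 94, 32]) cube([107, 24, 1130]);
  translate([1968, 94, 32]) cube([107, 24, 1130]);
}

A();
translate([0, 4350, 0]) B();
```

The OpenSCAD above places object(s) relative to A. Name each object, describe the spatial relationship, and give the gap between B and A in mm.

The fence section's nearest face is 250 mm from the house frame's +y face.

A is a house frame. B is a fence section. The fence section is on the floor beside the house frame on its +y side. The gap between the fence section and the house frame is 250 mm.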